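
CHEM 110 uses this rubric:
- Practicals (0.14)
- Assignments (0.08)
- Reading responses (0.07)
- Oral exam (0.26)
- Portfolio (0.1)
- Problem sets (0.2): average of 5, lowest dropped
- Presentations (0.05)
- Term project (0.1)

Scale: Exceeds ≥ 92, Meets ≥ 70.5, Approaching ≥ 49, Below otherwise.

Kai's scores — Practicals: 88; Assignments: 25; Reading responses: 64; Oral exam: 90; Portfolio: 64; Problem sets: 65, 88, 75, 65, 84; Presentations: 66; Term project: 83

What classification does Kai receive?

Problem sets: drop 65 → average of remaining 4 = 312/4 = 78
Weighted total:
  Practicals 88 × 0.14 = 12.32
  Assignments 25 × 0.08 = 2
  Reading responses 64 × 0.07 = 4.48
  Oral exam 90 × 0.26 = 23.4
  Portfolio 64 × 0.1 = 6.4
  Problem sets 78 × 0.2 = 15.6
  Presentations 66 × 0.05 = 3.3
  Term project 83 × 0.1 = 8.3
Sum = 75.8
75.8 is ≥ 70.5 and < 92 → Meets

Meets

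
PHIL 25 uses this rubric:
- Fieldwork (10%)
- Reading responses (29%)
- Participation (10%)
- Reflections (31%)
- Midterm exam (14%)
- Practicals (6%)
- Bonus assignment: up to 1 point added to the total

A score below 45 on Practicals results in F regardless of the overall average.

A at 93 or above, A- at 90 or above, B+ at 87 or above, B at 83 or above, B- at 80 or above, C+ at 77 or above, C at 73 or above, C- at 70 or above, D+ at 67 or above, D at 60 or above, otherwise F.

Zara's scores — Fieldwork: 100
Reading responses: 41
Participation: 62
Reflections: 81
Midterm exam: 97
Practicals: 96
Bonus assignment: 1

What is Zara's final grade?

Practicals score 96 ≥ 45: minimum met.
Weighted total:
  Fieldwork 100 × 0.1 = 10
  Reading responses 41 × 0.29 = 11.89
  Participation 62 × 0.1 = 6.2
  Reflections 81 × 0.31 = 25.11
  Midterm exam 97 × 0.14 = 13.58
  Practicals 96 × 0.06 = 5.76
Sum = 72.54
Bonus assignment: 72.54 + 1 = 73.54
73.54 is ≥ 73 and < 77 → C

C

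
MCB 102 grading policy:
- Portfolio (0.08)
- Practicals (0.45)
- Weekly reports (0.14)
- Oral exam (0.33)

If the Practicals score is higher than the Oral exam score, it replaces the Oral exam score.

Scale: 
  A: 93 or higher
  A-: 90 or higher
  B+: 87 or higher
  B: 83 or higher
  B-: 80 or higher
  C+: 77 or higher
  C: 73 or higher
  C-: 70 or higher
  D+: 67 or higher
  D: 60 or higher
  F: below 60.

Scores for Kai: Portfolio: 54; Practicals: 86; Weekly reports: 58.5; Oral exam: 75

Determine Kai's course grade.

Practicals (86) > Oral exam (75), so Oral exam counts as 86.
Weighted total:
  Portfolio 54 × 0.08 = 4.32
  Practicals 86 × 0.45 = 38.7
  Weekly reports 58.5 × 0.14 = 8.19
  Oral exam 86 × 0.33 = 28.38
Sum = 79.59
79.59 is ≥ 77 and < 80 → C+

C+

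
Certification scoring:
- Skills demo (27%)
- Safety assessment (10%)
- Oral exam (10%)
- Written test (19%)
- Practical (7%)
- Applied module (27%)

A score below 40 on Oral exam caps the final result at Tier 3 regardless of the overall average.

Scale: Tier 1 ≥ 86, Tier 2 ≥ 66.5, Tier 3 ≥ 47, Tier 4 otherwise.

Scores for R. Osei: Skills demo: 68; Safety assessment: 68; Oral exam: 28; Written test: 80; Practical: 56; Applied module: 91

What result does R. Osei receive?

Tier 3

Oral exam score 28 < 40: minimum not met.
Weighted total:
  Skills demo 68 × 0.27 = 18.36
  Safety assessment 68 × 0.1 = 6.8
  Oral exam 28 × 0.1 = 2.8
  Written test 80 × 0.19 = 15.2
  Practical 56 × 0.07 = 3.92
  Applied module 91 × 0.27 = 24.57
Sum = 71.65
71.65 would be Tier 2; cap at Tier 3 applies → Tier 3.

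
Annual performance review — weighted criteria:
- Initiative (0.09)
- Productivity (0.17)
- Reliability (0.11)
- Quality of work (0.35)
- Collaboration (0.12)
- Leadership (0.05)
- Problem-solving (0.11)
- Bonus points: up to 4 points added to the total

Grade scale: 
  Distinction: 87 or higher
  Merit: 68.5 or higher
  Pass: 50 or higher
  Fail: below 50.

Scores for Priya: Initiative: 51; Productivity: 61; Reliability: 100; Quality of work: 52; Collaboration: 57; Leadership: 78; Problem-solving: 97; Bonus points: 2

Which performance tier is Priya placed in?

Pass

Weighted total:
  Initiative 51 × 0.09 = 4.59
  Productivity 61 × 0.17 = 10.37
  Reliability 100 × 0.11 = 11
  Quality of work 52 × 0.35 = 18.2
  Collaboration 57 × 0.12 = 6.84
  Leadership 78 × 0.05 = 3.9
  Problem-solving 97 × 0.11 = 10.67
Sum = 65.57
Bonus points: 65.57 + 2 = 67.57
67.57 is ≥ 50 and < 68.5 → Pass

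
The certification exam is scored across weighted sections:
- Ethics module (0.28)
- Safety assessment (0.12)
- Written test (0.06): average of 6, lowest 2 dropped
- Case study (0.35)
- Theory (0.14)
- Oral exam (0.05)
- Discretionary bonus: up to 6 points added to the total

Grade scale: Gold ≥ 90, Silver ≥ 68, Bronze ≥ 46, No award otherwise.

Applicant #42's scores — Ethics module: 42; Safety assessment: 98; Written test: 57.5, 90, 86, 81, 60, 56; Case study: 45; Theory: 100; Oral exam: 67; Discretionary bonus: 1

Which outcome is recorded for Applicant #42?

Bronze

Written test: drop 56, 57.5 → average of remaining 4 = 317/4 = 79.25
Weighted total:
  Ethics module 42 × 0.28 = 11.76
  Safety assessment 98 × 0.12 = 11.76
  Written test 79.25 × 0.06 = 4.755
  Case study 45 × 0.35 = 15.75
  Theory 100 × 0.14 = 14
  Oral exam 67 × 0.05 = 3.35
Sum = 61.375
Discretionary bonus: 61.375 + 1 = 62.375
62.375 is ≥ 46 and < 68 → Bronze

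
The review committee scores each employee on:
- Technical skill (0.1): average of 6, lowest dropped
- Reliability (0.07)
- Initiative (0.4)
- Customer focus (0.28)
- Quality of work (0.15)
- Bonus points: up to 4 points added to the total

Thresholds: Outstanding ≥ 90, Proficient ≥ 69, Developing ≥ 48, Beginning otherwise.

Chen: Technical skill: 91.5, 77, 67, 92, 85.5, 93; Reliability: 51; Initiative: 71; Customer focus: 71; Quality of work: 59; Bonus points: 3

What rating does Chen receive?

Technical skill: drop 67 → average of remaining 5 = 439/5 = 87.8
Weighted total:
  Technical skill 87.8 × 0.1 = 8.78
  Reliability 51 × 0.07 = 3.57
  Initiative 71 × 0.4 = 28.4
  Customer focus 71 × 0.28 = 19.88
  Quality of work 59 × 0.15 = 8.85
Sum = 69.48
Bonus points: 69.48 + 3 = 72.48
72.48 is ≥ 69 and < 90 → Proficient

Proficient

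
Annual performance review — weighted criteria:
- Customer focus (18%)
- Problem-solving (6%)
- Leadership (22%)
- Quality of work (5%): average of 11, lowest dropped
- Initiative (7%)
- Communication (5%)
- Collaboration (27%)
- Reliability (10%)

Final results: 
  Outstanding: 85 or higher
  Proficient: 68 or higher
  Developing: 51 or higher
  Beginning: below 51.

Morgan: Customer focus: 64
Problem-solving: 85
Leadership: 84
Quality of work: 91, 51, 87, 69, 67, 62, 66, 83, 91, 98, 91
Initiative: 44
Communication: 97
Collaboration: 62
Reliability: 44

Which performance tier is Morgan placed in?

Proficient

Quality of work: drop 51 → average of remaining 10 = 805/10 = 80.5
Weighted total:
  Customer focus 64 × 0.18 = 11.52
  Problem-solving 85 × 0.06 = 5.1
  Leadership 84 × 0.22 = 18.48
  Quality of work 80.5 × 0.05 = 4.025
  Initiative 44 × 0.07 = 3.08
  Communication 97 × 0.05 = 4.85
  Collaboration 62 × 0.27 = 16.74
  Reliability 44 × 0.1 = 4.4
Sum = 68.195
68.195 is ≥ 68 and < 85 → Proficient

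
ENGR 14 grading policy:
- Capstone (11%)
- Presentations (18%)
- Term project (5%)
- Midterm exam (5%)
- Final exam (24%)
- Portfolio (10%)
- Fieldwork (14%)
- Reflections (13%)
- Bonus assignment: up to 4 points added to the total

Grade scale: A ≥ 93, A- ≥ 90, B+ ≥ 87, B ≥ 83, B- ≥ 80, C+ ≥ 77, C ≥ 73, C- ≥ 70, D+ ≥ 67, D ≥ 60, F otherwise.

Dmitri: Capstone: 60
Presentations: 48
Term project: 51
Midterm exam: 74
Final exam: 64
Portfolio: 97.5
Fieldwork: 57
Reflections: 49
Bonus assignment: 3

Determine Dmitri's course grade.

D

Weighted total:
  Capstone 60 × 0.11 = 6.6
  Presentations 48 × 0.18 = 8.64
  Term project 51 × 0.05 = 2.55
  Midterm exam 74 × 0.05 = 3.7
  Final exam 64 × 0.24 = 15.36
  Portfolio 97.5 × 0.1 = 9.75
  Fieldwork 57 × 0.14 = 7.98
  Reflections 49 × 0.13 = 6.37
Sum = 60.95
Bonus assignment: 60.95 + 3 = 63.95
63.95 is ≥ 60 and < 67 → D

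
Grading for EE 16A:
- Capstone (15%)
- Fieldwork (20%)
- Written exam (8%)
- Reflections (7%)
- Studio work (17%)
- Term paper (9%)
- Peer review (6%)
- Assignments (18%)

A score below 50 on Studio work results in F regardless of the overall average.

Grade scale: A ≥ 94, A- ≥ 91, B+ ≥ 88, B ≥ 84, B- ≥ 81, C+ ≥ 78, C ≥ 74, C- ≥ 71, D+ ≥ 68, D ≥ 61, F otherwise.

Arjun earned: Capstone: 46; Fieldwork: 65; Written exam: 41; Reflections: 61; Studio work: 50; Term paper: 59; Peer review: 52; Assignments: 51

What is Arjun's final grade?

F

Studio work score 50 ≥ 50: minimum met.
Weighted total:
  Capstone 46 × 0.15 = 6.9
  Fieldwork 65 × 0.2 = 13
  Written exam 41 × 0.08 = 3.28
  Reflections 61 × 0.07 = 4.27
  Studio work 50 × 0.17 = 8.5
  Term paper 59 × 0.09 = 5.31
  Peer review 52 × 0.06 = 3.12
  Assignments 51 × 0.18 = 9.18
Sum = 53.56
53.56 < 61 → F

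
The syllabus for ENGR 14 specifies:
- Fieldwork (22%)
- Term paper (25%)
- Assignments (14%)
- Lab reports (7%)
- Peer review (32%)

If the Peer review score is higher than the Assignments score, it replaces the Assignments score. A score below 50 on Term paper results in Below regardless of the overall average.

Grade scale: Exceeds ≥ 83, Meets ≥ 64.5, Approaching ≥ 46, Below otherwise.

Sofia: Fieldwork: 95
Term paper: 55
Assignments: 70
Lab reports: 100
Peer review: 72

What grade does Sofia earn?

Meets

Peer review (72) > Assignments (70), so Assignments counts as 72.
Term paper score 55 ≥ 50: minimum met.
Weighted total:
  Fieldwork 95 × 0.22 = 20.9
  Term paper 55 × 0.25 = 13.75
  Assignments 72 × 0.14 = 10.08
  Lab reports 100 × 0.07 = 7
  Peer review 72 × 0.32 = 23.04
Sum = 74.77
74.77 is ≥ 64.5 and < 83 → Meets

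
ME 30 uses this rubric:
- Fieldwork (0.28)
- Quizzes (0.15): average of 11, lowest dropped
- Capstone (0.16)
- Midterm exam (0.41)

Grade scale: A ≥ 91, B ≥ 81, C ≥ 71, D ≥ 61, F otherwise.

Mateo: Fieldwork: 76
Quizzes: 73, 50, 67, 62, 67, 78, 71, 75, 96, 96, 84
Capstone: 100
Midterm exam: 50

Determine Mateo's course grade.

D

Quizzes: drop 50 → average of remaining 10 = 769/10 = 76.9
Weighted total:
  Fieldwork 76 × 0.28 = 21.28
  Quizzes 76.9 × 0.15 = 11.535
  Capstone 100 × 0.16 = 16
  Midterm exam 50 × 0.41 = 20.5
Sum = 69.315
69.315 is ≥ 61 and < 71 → D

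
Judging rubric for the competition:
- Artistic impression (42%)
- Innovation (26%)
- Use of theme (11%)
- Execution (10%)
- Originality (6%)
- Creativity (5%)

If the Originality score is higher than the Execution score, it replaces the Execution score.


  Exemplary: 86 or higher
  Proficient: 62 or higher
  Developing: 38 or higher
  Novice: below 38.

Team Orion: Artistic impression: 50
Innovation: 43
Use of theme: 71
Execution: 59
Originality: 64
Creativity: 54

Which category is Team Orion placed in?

Developing

Originality (64) > Execution (59), so Execution counts as 64.
Weighted total:
  Artistic impression 50 × 0.42 = 21
  Innovation 43 × 0.26 = 11.18
  Use of theme 71 × 0.11 = 7.81
  Execution 64 × 0.1 = 6.4
  Originality 64 × 0.06 = 3.84
  Creativity 54 × 0.05 = 2.7
Sum = 52.93
52.93 is ≥ 38 and < 62 → Developing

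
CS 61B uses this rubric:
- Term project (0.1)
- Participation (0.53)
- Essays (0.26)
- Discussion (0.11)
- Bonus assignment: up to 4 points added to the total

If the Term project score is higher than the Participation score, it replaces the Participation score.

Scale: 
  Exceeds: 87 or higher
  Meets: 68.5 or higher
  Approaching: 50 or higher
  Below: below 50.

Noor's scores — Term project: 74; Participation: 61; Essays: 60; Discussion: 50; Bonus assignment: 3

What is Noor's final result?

Meets

Term project (74) > Participation (61), so Participation counts as 74.
Weighted total:
  Term project 74 × 0.1 = 7.4
  Participation 74 × 0.53 = 39.22
  Essays 60 × 0.26 = 15.6
  Discussion 50 × 0.11 = 5.5
Sum = 67.72
Bonus assignment: 67.72 + 3 = 70.72
70.72 is ≥ 68.5 and < 87 → Meets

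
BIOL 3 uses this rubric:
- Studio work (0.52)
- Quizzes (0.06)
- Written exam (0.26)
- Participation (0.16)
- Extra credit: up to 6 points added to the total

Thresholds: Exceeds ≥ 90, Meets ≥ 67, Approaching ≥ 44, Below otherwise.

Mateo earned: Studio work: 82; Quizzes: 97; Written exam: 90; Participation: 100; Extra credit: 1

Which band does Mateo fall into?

Meets

Weighted total:
  Studio work 82 × 0.52 = 42.64
  Quizzes 97 × 0.06 = 5.82
  Written exam 90 × 0.26 = 23.4
  Participation 100 × 0.16 = 16
Sum = 87.86
Extra credit: 87.86 + 1 = 88.86
88.86 is ≥ 67 and < 90 → Meets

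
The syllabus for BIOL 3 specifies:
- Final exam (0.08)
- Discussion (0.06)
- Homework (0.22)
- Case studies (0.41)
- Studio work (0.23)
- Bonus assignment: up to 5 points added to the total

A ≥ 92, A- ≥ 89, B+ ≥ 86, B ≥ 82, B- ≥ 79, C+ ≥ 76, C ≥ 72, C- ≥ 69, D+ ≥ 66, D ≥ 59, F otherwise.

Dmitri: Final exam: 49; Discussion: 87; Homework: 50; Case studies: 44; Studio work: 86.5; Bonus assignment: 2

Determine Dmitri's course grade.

D

Weighted total:
  Final exam 49 × 0.08 = 3.92
  Discussion 87 × 0.06 = 5.22
  Homework 50 × 0.22 = 11
  Case studies 44 × 0.41 = 18.04
  Studio work 86.5 × 0.23 = 19.895
Sum = 58.075
Bonus assignment: 58.075 + 2 = 60.075
60.075 is ≥ 59 and < 66 → D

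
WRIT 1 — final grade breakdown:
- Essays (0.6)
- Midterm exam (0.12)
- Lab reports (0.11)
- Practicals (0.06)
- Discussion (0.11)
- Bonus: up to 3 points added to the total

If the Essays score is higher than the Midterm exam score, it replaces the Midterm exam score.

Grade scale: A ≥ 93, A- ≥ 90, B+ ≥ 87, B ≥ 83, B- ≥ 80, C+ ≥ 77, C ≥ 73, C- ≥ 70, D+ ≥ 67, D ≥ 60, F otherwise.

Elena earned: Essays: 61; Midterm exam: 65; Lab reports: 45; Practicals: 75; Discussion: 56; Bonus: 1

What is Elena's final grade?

Essays (61) ≤ Midterm exam (65), so Midterm exam stays at 65.
Weighted total:
  Essays 61 × 0.6 = 36.6
  Midterm exam 65 × 0.12 = 7.8
  Lab reports 45 × 0.11 = 4.95
  Practicals 75 × 0.06 = 4.5
  Discussion 56 × 0.11 = 6.16
Sum = 60.01
Bonus: 60.01 + 1 = 61.01
61.01 is ≥ 60 and < 67 → D

D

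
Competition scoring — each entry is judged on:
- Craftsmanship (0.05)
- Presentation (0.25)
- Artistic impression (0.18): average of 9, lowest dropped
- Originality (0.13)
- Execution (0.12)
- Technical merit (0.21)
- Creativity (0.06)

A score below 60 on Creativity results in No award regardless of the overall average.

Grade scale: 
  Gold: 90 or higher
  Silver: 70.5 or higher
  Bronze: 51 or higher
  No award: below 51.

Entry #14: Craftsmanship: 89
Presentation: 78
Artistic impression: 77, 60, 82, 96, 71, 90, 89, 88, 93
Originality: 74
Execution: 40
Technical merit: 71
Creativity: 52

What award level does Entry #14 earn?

Artistic impression: drop 60 → average of remaining 8 = 686/8 = 85.75
Creativity score 52 < 60: minimum not met.
Weighted total:
  Craftsmanship 89 × 0.05 = 4.45
  Presentation 78 × 0.25 = 19.5
  Artistic impression 85.75 × 0.18 = 15.435
  Originality 74 × 0.13 = 9.62
  Execution 40 × 0.12 = 4.8
  Technical merit 71 × 0.21 = 14.91
  Creativity 52 × 0.06 = 3.12
Sum = 71.835
Because the Creativity minimum was not met, the result is No award.

No award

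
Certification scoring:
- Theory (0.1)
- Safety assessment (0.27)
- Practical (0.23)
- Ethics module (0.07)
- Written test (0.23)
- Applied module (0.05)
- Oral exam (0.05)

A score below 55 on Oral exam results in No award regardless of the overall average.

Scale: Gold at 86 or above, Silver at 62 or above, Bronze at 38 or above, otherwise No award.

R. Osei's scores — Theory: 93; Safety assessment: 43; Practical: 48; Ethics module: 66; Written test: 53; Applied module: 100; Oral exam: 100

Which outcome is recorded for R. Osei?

Oral exam score 100 ≥ 55: minimum met.
Weighted total:
  Theory 93 × 0.1 = 9.3
  Safety assessment 43 × 0.27 = 11.61
  Practical 48 × 0.23 = 11.04
  Ethics module 66 × 0.07 = 4.62
  Written test 53 × 0.23 = 12.19
  Applied module 100 × 0.05 = 5
  Oral exam 100 × 0.05 = 5
Sum = 58.76
58.76 is ≥ 38 and < 62 → Bronze

Bronze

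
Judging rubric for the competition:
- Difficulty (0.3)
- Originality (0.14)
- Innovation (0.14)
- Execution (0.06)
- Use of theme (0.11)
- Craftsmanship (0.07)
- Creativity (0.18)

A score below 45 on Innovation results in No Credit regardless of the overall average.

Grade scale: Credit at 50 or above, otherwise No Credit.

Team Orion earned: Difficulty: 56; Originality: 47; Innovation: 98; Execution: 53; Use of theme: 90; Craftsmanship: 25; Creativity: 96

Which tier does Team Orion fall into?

Credit

Innovation score 98 ≥ 45: minimum met.
Weighted total:
  Difficulty 56 × 0.3 = 16.8
  Originality 47 × 0.14 = 6.58
  Innovation 98 × 0.14 = 13.72
  Execution 53 × 0.06 = 3.18
  Use of theme 90 × 0.11 = 9.9
  Craftsmanship 25 × 0.07 = 1.75
  Creativity 96 × 0.18 = 17.28
Sum = 69.21
69.21 ≥ 50 → Credit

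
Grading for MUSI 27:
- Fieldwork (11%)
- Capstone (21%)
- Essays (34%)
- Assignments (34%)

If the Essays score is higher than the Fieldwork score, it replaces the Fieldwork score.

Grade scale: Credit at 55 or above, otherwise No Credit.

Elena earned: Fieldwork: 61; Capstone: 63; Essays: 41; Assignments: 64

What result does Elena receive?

Essays (41) ≤ Fieldwork (61), so Fieldwork stays at 61.
Weighted total:
  Fieldwork 61 × 0.11 = 6.71
  Capstone 63 × 0.21 = 13.23
  Essays 41 × 0.34 = 13.94
  Assignments 64 × 0.34 = 21.76
Sum = 55.64
55.64 ≥ 55 → Credit

Credit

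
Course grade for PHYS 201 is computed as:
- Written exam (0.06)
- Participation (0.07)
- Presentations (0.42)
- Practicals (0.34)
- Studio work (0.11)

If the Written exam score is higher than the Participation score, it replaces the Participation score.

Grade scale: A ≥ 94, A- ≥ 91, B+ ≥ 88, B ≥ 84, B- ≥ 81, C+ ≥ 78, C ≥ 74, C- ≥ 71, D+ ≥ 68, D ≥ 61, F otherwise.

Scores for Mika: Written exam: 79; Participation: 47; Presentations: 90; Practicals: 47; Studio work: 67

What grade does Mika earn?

Written exam (79) > Participation (47), so Participation counts as 79.
Weighted total:
  Written exam 79 × 0.06 = 4.74
  Participation 79 × 0.07 = 5.53
  Presentations 90 × 0.42 = 37.8
  Practicals 47 × 0.34 = 15.98
  Studio work 67 × 0.11 = 7.37
Sum = 71.42
71.42 is ≥ 71 and < 74 → C-

C-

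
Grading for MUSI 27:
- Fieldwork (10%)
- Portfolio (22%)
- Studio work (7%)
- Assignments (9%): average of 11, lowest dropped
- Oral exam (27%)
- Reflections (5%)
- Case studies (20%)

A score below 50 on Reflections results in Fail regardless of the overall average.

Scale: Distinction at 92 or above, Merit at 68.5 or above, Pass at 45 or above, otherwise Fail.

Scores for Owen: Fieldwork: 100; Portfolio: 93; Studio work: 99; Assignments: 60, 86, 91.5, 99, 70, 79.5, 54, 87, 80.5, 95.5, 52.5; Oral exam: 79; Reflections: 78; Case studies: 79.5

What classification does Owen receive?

Assignments: drop 52.5 → average of remaining 10 = 803/10 = 80.3
Reflections score 78 ≥ 50: minimum met.
Weighted total:
  Fieldwork 100 × 0.1 = 10
  Portfolio 93 × 0.22 = 20.46
  Studio work 99 × 0.07 = 6.93
  Assignments 80.3 × 0.09 = 7.227
  Oral exam 79 × 0.27 = 21.33
  Reflections 78 × 0.05 = 3.9
  Case studies 79.5 × 0.2 = 15.9
Sum = 85.747
85.747 is ≥ 68.5 and < 92 → Merit

Merit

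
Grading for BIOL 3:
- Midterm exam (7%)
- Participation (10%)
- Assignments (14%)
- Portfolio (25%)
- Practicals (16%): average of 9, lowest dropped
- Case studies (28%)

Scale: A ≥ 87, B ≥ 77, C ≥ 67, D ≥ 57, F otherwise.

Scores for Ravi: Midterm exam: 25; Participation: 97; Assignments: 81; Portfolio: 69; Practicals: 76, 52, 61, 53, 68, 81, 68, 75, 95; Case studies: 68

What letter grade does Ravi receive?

Practicals: drop 52 → average of remaining 8 = 577/8 = 72.125
Weighted total:
  Midterm exam 25 × 0.07 = 1.75
  Participation 97 × 0.1 = 9.7
  Assignments 81 × 0.14 = 11.34
  Portfolio 69 × 0.25 = 17.25
  Practicals 72.125 × 0.16 = 11.54
  Case studies 68 × 0.28 = 19.04
Sum = 70.62
70.62 is ≥ 67 and < 77 → C

C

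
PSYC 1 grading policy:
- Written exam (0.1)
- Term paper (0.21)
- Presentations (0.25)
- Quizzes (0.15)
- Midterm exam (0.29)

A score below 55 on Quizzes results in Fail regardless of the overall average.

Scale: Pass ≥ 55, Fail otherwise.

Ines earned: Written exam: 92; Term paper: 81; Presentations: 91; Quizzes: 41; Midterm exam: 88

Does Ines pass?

Quizzes score 41 < 55: minimum not met.
Weighted total:
  Written exam 92 × 0.1 = 9.2
  Term paper 81 × 0.21 = 17.01
  Presentations 91 × 0.25 = 22.75
  Quizzes 41 × 0.15 = 6.15
  Midterm exam 88 × 0.29 = 25.52
Sum = 80.63
Because the Quizzes minimum was not met, the result is Fail.

Fail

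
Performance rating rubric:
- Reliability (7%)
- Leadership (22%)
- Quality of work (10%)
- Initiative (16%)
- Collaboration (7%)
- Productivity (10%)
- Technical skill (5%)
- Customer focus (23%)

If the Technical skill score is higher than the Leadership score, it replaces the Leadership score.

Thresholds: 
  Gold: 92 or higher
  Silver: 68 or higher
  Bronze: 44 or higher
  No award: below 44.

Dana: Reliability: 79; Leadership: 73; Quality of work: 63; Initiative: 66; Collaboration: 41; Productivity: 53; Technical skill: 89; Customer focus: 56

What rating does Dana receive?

Bronze

Technical skill (89) > Leadership (73), so Leadership counts as 89.
Weighted total:
  Reliability 79 × 0.07 = 5.53
  Leadership 89 × 0.22 = 19.58
  Quality of work 63 × 0.1 = 6.3
  Initiative 66 × 0.16 = 10.56
  Collaboration 41 × 0.07 = 2.87
  Productivity 53 × 0.1 = 5.3
  Technical skill 89 × 0.05 = 4.45
  Customer focus 56 × 0.23 = 12.88
Sum = 67.47
67.47 is ≥ 44 and < 68 → Bronze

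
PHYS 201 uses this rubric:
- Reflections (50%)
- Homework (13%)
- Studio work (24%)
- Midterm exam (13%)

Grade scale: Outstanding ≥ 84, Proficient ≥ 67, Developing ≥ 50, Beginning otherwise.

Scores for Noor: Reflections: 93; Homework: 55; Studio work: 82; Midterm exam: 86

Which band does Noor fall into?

Weighted total:
  Reflections 93 × 0.5 = 46.5
  Homework 55 × 0.13 = 7.15
  Studio work 82 × 0.24 = 19.68
  Midterm exam 86 × 0.13 = 11.18
Sum = 84.51
84.51 ≥ 84 → Outstanding

Outstanding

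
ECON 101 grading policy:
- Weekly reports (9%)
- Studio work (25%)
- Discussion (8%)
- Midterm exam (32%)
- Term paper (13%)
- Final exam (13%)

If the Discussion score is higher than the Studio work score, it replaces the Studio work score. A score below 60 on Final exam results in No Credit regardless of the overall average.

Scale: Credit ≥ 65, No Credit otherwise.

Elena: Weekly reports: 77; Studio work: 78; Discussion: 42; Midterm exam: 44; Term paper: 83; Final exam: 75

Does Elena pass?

Discussion (42) ≤ Studio work (78), so Studio work stays at 78.
Final exam score 75 ≥ 60: minimum met.
Weighted total:
  Weekly reports 77 × 0.09 = 6.93
  Studio work 78 × 0.25 = 19.5
  Discussion 42 × 0.08 = 3.36
  Midterm exam 44 × 0.32 = 14.08
  Term paper 83 × 0.13 = 10.79
  Final exam 75 × 0.13 = 9.75
Sum = 64.41
64.41 < 65 → No Credit

No Credit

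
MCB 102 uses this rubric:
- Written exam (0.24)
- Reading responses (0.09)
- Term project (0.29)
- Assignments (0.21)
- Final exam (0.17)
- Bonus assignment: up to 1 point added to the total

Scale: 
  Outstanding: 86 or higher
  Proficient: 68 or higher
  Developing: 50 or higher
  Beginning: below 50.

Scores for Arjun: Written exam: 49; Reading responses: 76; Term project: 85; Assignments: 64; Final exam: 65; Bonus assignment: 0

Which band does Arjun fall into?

Weighted total:
  Written exam 49 × 0.24 = 11.76
  Reading responses 76 × 0.09 = 6.84
  Term project 85 × 0.29 = 24.65
  Assignments 64 × 0.21 = 13.44
  Final exam 65 × 0.17 = 11.05
Sum = 67.74
Bonus assignment: 67.74 + 0 = 67.74
67.74 is ≥ 50 and < 68 → Developing

Developing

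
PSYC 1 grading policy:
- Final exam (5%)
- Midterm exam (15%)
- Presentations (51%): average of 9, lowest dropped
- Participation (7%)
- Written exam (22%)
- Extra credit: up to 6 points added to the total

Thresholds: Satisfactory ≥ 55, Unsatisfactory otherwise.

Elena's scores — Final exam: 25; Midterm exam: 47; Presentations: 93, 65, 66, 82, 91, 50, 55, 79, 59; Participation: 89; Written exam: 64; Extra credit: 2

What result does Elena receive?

Satisfactory

Presentations: drop 50 → average of remaining 8 = 590/8 = 73.75
Weighted total:
  Final exam 25 × 0.05 = 1.25
  Midterm exam 47 × 0.15 = 7.05
  Presentations 73.75 × 0.51 = 37.6125
  Participation 89 × 0.07 = 6.23
  Written exam 64 × 0.22 = 14.08
Sum = 66.2225
Extra credit: 66.2225 + 2 = 68.2225
68.2225 ≥ 55 → Satisfactory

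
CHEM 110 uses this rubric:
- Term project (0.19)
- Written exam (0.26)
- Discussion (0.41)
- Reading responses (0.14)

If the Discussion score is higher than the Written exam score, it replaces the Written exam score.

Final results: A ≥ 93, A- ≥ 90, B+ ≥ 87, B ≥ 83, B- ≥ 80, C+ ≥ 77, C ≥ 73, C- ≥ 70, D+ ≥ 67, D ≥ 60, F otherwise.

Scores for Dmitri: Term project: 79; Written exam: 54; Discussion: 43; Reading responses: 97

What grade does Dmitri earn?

Discussion (43) ≤ Written exam (54), so Written exam stays at 54.
Weighted total:
  Term project 79 × 0.19 = 15.01
  Written exam 54 × 0.26 = 14.04
  Discussion 43 × 0.41 = 17.63
  Reading responses 97 × 0.14 = 13.58
Sum = 60.26
60.26 is ≥ 60 and < 67 → D

D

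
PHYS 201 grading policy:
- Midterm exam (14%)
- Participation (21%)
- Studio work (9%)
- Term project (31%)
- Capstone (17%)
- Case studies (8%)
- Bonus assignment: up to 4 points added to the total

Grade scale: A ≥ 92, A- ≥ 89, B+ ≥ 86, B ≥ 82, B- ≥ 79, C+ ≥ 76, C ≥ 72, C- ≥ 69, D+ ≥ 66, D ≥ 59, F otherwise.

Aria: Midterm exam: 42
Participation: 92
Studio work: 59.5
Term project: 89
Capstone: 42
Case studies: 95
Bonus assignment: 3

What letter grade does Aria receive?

Weighted total:
  Midterm exam 42 × 0.14 = 5.88
  Participation 92 × 0.21 = 19.32
  Studio work 59.5 × 0.09 = 5.355
  Term project 89 × 0.31 = 27.59
  Capstone 42 × 0.17 = 7.14
  Case studies 95 × 0.08 = 7.6
Sum = 72.885
Bonus assignment: 72.885 + 3 = 75.885
75.885 is ≥ 72 and < 76 → C

C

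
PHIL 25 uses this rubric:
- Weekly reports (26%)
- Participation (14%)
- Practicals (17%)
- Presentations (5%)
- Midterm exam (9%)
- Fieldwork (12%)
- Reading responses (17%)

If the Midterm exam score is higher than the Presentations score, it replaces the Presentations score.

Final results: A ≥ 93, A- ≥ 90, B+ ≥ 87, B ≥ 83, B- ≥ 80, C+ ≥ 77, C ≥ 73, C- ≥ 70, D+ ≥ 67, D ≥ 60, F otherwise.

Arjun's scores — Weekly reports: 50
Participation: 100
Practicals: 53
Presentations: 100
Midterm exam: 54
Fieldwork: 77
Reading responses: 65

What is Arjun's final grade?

Midterm exam (54) ≤ Presentations (100), so Presentations stays at 100.
Weighted total:
  Weekly reports 50 × 0.26 = 13
  Participation 100 × 0.14 = 14
  Practicals 53 × 0.17 = 9.01
  Presentations 100 × 0.05 = 5
  Midterm exam 54 × 0.09 = 4.86
  Fieldwork 77 × 0.12 = 9.24
  Reading responses 65 × 0.17 = 11.05
Sum = 66.16
66.16 is ≥ 60 and < 67 → D

D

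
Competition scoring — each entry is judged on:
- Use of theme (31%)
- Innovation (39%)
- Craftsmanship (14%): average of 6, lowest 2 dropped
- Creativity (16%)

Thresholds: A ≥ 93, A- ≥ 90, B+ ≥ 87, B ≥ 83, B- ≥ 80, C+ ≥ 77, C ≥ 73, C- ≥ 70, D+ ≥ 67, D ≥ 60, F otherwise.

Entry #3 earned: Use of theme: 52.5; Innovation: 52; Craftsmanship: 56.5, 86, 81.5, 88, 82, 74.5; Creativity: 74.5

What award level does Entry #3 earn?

Craftsmanship: drop 56.5, 74.5 → average of remaining 4 = 337.5/4 = 84.375
Weighted total:
  Use of theme 52.5 × 0.31 = 16.275
  Innovation 52 × 0.39 = 20.28
  Craftsmanship 84.375 × 0.14 = 11.8125
  Creativity 74.5 × 0.16 = 11.92
Sum = 60.2875
60.2875 is ≥ 60 and < 67 → D

D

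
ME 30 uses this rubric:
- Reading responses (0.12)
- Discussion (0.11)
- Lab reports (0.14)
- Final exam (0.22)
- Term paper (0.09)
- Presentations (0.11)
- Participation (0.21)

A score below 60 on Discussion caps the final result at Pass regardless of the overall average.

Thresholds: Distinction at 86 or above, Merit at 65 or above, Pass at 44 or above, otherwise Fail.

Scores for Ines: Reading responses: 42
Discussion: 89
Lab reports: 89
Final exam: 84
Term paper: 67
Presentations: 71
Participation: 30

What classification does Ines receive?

Discussion score 89 ≥ 60: minimum met.
Weighted total:
  Reading responses 42 × 0.12 = 5.04
  Discussion 89 × 0.11 = 9.79
  Lab reports 89 × 0.14 = 12.46
  Final exam 84 × 0.22 = 18.48
  Term paper 67 × 0.09 = 6.03
  Presentations 71 × 0.11 = 7.81
  Participation 30 × 0.21 = 6.3
Sum = 65.91
65.91 is ≥ 65 and < 86 → Merit

Merit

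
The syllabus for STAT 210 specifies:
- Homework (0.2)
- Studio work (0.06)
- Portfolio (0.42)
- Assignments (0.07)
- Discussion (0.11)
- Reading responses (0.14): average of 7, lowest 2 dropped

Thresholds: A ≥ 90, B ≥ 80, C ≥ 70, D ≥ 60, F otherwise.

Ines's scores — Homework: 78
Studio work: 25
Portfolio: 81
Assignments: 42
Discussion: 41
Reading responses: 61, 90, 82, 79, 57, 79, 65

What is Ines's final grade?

Reading responses: drop 57, 61 → average of remaining 5 = 395/5 = 79
Weighted total:
  Homework 78 × 0.2 = 15.6
  Studio work 25 × 0.06 = 1.5
  Portfolio 81 × 0.42 = 34.02
  Assignments 42 × 0.07 = 2.94
  Discussion 41 × 0.11 = 4.51
  Reading responses 79 × 0.14 = 11.06
Sum = 69.63
69.63 is ≥ 60 and < 70 → D

D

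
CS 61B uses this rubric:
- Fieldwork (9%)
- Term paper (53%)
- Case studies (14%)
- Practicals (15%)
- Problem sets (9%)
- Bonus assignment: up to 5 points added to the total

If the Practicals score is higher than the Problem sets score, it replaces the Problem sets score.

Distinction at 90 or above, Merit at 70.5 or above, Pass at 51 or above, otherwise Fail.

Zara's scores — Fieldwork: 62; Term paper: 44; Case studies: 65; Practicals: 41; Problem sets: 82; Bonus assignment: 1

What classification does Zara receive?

Practicals (41) ≤ Problem sets (82), so Problem sets stays at 82.
Weighted total:
  Fieldwork 62 × 0.09 = 5.58
  Term paper 44 × 0.53 = 23.32
  Case studies 65 × 0.14 = 9.1
  Practicals 41 × 0.15 = 6.15
  Problem sets 82 × 0.09 = 7.38
Sum = 51.53
Bonus assignment: 51.53 + 1 = 52.53
52.53 is ≥ 51 and < 70.5 → Pass

Pass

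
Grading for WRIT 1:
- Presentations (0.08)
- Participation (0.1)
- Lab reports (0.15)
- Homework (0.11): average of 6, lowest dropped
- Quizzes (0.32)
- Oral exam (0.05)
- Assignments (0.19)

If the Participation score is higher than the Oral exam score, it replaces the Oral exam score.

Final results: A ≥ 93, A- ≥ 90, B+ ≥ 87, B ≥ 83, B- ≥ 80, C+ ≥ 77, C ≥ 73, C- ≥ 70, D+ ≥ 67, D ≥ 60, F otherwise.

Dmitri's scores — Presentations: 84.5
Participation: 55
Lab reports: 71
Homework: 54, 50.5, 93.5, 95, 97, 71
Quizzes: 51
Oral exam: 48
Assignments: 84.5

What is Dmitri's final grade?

Homework: drop 50.5 → average of remaining 5 = 410.5/5 = 82.1
Participation (55) > Oral exam (48), so Oral exam counts as 55.
Weighted total:
  Presentations 84.5 × 0.08 = 6.76
  Participation 55 × 0.1 = 5.5
  Lab reports 71 × 0.15 = 10.65
  Homework 82.1 × 0.11 = 9.031
  Quizzes 51 × 0.32 = 16.32
  Oral exam 55 × 0.05 = 2.75
  Assignments 84.5 × 0.19 = 16.055
Sum = 67.066
67.066 is ≥ 67 and < 70 → D+

D+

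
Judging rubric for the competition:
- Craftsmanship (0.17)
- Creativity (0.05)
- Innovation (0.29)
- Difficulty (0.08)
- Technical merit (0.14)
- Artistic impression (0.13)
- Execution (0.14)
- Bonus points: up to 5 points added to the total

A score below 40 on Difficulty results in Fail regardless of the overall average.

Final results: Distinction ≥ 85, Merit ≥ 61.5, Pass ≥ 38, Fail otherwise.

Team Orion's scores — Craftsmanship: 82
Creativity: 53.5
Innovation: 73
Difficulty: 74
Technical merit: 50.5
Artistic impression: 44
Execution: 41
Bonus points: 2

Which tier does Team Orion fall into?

Difficulty score 74 ≥ 40: minimum met.
Weighted total:
  Craftsmanship 82 × 0.17 = 13.94
  Creativity 53.5 × 0.05 = 2.675
  Innovation 73 × 0.29 = 21.17
  Difficulty 74 × 0.08 = 5.92
  Technical merit 50.5 × 0.14 = 7.07
  Artistic impression 44 × 0.13 = 5.72
  Execution 41 × 0.14 = 5.74
Sum = 62.235
Bonus points: 62.235 + 2 = 64.235
64.235 is ≥ 61.5 and < 85 → Merit

Merit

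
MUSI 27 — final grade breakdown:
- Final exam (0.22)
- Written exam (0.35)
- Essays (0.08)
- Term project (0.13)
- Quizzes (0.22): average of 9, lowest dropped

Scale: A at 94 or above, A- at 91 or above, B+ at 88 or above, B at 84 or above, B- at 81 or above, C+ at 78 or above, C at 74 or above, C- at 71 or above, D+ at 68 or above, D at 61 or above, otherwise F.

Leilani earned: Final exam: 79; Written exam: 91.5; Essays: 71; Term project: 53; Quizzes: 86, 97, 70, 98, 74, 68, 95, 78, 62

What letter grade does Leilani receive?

C+

Quizzes: drop 62 → average of remaining 8 = 666/8 = 83.25
Weighted total:
  Final exam 79 × 0.22 = 17.38
  Written exam 91.5 × 0.35 = 32.025
  Essays 71 × 0.08 = 5.68
  Term project 53 × 0.13 = 6.89
  Quizzes 83.25 × 0.22 = 18.315
Sum = 80.29
80.29 is ≥ 78 and < 81 → C+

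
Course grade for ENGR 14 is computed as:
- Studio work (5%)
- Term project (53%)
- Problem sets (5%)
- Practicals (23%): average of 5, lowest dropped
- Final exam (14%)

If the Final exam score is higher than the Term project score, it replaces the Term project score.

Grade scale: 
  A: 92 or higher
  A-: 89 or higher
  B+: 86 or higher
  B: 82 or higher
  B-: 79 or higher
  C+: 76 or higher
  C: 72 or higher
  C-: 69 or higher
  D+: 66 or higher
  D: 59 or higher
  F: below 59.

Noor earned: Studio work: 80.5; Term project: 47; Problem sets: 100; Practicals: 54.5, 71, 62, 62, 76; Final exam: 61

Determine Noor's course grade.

D

Practicals: drop 54.5 → average of remaining 4 = 271/4 = 67.75
Final exam (61) > Term project (47), so Term project counts as 61.
Weighted total:
  Studio work 80.5 × 0.05 = 4.025
  Term project 61 × 0.53 = 32.33
  Problem sets 100 × 0.05 = 5
  Practicals 67.75 × 0.23 = 15.5825
  Final exam 61 × 0.14 = 8.54
Sum = 65.4775
65.4775 is ≥ 59 and < 66 → D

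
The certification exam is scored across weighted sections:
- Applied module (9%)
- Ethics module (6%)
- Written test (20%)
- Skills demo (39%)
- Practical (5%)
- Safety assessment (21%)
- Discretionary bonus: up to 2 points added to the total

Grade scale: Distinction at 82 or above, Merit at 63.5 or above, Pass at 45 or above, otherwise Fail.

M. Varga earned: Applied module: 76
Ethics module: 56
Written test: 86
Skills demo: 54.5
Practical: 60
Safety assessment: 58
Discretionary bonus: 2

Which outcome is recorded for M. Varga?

Weighted total:
  Applied module 76 × 0.09 = 6.84
  Ethics module 56 × 0.06 = 3.36
  Written test 86 × 0.2 = 17.2
  Skills demo 54.5 × 0.39 = 21.255
  Practical 60 × 0.05 = 3
  Safety assessment 58 × 0.21 = 12.18
Sum = 63.835
Discretionary bonus: 63.835 + 2 = 65.835
65.835 is ≥ 63.5 and < 82 → Merit

Merit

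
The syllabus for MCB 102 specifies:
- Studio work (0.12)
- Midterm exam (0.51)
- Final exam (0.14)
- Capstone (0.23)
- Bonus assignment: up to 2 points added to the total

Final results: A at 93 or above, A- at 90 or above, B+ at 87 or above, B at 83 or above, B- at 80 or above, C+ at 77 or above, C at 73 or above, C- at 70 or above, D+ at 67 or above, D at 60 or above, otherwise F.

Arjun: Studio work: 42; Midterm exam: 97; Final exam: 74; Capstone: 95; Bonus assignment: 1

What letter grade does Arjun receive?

B+

Weighted total:
  Studio work 42 × 0.12 = 5.04
  Midterm exam 97 × 0.51 = 49.47
  Final exam 74 × 0.14 = 10.36
  Capstone 95 × 0.23 = 21.85
Sum = 86.72
Bonus assignment: 86.72 + 1 = 87.72
87.72 is ≥ 87 and < 90 → B+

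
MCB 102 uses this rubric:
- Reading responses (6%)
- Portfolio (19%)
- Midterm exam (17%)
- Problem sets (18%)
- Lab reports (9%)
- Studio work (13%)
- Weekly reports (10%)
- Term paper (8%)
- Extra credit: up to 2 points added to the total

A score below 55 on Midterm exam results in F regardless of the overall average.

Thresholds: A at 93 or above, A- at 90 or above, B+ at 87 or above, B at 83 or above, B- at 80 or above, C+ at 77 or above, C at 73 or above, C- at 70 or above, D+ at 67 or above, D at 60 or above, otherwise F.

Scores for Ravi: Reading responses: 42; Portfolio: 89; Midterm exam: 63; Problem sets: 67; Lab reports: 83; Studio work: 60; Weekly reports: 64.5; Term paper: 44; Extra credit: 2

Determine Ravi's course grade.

Midterm exam score 63 ≥ 55: minimum met.
Weighted total:
  Reading responses 42 × 0.06 = 2.52
  Portfolio 89 × 0.19 = 16.91
  Midterm exam 63 × 0.17 = 10.71
  Problem sets 67 × 0.18 = 12.06
  Lab reports 83 × 0.09 = 7.47
  Studio work 60 × 0.13 = 7.8
  Weekly reports 64.5 × 0.1 = 6.45
  Term paper 44 × 0.08 = 3.52
Sum = 67.44
Extra credit: 67.44 + 2 = 69.44
69.44 is ≥ 67 and < 70 → D+

D+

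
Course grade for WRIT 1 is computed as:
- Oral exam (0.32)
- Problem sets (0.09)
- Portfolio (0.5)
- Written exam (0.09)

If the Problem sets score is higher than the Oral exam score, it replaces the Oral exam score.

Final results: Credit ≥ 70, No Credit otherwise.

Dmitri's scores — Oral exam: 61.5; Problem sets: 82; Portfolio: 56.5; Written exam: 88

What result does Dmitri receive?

Problem sets (82) > Oral exam (61.5), so Oral exam counts as 82.
Weighted total:
  Oral exam 82 × 0.32 = 26.24
  Problem sets 82 × 0.09 = 7.38
  Portfolio 56.5 × 0.5 = 28.25
  Written exam 88 × 0.09 = 7.92
Sum = 69.79
69.79 < 70 → No Credit

No Credit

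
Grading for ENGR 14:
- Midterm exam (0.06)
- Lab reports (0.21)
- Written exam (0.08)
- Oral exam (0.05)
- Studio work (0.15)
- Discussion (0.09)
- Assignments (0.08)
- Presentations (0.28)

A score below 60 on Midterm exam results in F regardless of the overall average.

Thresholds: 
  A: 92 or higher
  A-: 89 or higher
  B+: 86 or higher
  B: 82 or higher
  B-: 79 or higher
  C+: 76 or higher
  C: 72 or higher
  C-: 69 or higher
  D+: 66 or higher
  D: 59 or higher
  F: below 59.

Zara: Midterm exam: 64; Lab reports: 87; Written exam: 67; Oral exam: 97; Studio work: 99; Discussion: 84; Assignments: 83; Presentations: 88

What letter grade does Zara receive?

B+

Midterm exam score 64 ≥ 60: minimum met.
Weighted total:
  Midterm exam 64 × 0.06 = 3.84
  Lab reports 87 × 0.21 = 18.27
  Written exam 67 × 0.08 = 5.36
  Oral exam 97 × 0.05 = 4.85
  Studio work 99 × 0.15 = 14.85
  Discussion 84 × 0.09 = 7.56
  Assignments 83 × 0.08 = 6.64
  Presentations 88 × 0.28 = 24.64
Sum = 86.01
86.01 is ≥ 86 and < 89 → B+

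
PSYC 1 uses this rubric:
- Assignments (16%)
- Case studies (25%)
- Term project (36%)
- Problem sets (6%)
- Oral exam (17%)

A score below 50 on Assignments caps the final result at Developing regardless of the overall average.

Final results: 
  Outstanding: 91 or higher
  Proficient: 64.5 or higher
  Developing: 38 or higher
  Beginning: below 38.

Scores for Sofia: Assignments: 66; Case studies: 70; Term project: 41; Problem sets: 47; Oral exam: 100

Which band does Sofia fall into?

Assignments score 66 ≥ 50: minimum met.
Weighted total:
  Assignments 66 × 0.16 = 10.56
  Case studies 70 × 0.25 = 17.5
  Term project 41 × 0.36 = 14.76
  Problem sets 47 × 0.06 = 2.82
  Oral exam 100 × 0.17 = 17
Sum = 62.64
62.64 is ≥ 38 and < 64.5 → Developing

Developing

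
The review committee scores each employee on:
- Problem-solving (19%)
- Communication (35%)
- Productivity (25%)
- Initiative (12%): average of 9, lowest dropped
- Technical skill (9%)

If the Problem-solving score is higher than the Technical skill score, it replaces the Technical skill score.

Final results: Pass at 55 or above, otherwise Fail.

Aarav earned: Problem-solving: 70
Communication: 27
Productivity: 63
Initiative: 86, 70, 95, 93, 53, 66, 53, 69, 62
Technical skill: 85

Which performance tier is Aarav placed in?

Pass

Initiative: drop 53 → average of remaining 8 = 594/8 = 74.25
Problem-solving (70) ≤ Technical skill (85), so Technical skill stays at 85.
Weighted total:
  Problem-solving 70 × 0.19 = 13.3
  Communication 27 × 0.35 = 9.45
  Productivity 63 × 0.25 = 15.75
  Initiative 74.25 × 0.12 = 8.91
  Technical skill 85 × 0.09 = 7.65
Sum = 55.06
55.06 ≥ 55 → Pass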